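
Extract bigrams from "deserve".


Word: "deserve" (length 7)
Number of bigrams = 7 - 2 + 1 = 6
  Position 0: "de"
  Position 1: "es"
  Position 2: "se"
  Position 3: "er"
  Position 4: "rv"
  Position 5: "ve"
Bigrams = "de", "es", "se", "er", "rv", "ve"


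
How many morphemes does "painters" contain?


Word: "painters"
Morphemes: paint / -er / -s
Each morpheme carries meaning
= 3 morphemes


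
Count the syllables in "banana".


Word: "banana"
Syllable breakdown: ba | na | na
Counting: 3 parts
= 3 syllables


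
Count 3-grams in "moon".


Word: "moon" (length 4)
Number of 3-grams = length - 3 + 1 = 4 - 3 + 1
= 2


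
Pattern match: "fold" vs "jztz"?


Pattern of "fold": [0, 1, 2, 3]
Pattern of "jztz": [0, 1, 2, 1]
Patterns do not match
Same pattern = No


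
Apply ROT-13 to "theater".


Word: "theater"
Shift: 13
Each letter → (letter + shift) mod 26:
  't' (19) + 13 = 6 → 'g'
  'h' (7) + 13 = 20 → 'u'
  'e' (4) + 13 = 17 → 'r'
  'a' (0) + 13 = 13 → 'n'
  't' (19) + 13 = 6 → 'g'
  'e' (4) + 13 = 17 → 'r'
  'r' (17) + 13 = 4 → 'e'
Result = "gurngre"


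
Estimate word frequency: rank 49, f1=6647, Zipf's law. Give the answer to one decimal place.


Zipf's law: f(r) = f(1) / r
f(1) = 6647
f(49) = 6647 / 49
= 135.7 occurrences


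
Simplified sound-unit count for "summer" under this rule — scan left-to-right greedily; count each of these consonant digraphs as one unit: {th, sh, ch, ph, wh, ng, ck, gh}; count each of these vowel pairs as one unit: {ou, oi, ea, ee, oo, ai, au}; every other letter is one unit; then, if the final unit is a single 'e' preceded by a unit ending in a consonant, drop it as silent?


Word: "summer" (6 letters)
Left-to-right scan:
  [1] 's' (letter)
  [2] 'u' (letter)
  [3] 'm' (letter)
  [4] 'm' (letter)
  [5] 'e' (letter)
  [6] 'r' (letter)
Units from scan: 6
Sound units = 6 units


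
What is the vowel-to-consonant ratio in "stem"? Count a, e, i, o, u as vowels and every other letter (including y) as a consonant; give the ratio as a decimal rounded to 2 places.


Word: "stem"
Vowels (a,e,i,o,u): 1
Consonants: 3
Ratio = 1/3
= 0.33


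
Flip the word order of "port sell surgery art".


Original: "port sell surgery art"
Words (1..n): port | sell | surgery | art
Reversed (n..1): art | surgery | sell | port
Result = "art surgery sell port"


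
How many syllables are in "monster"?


Word: "monster"
Syllable breakdown: mon · ster
Counting: 2 parts
= 2 syllables


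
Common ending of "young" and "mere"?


Word 1: "young"
Word 2: "mere"
Comparing from end:
  Pos -1: 'g' != 'e' (stop)
LCS = "" (length 0)


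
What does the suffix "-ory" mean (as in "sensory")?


Suffix: -ory
Example: sensory (sense + -ory, with a spelling change)
Meaning = relating to / place for


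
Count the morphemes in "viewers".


Word: "viewers"
Morphemes: view / -er / -s
Each morpheme carries meaning
= 3 morphemes


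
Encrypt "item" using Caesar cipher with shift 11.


Word: "item"
Shift: 11
Each letter → (letter + shift) mod 26:
  'i' (8) + 11 = 19 → 't'
  't' (19) + 11 = 4 → 'e'
  'e' (4) + 11 = 15 → 'p'
  'm' (12) + 11 = 23 → 'x'
Result = "tepx"


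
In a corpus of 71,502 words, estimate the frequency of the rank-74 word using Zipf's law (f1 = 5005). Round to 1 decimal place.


Zipf's law: f(r) = f(1) / r
f(1) = 5005
f(74) = 5005 / 74
= 67.6 occurrences


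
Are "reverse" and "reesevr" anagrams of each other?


Word 1: "reverse" → sorted: eeerrsv
Word 2: "reesevr" → sorted: eeerrsv
Same letters? eeerrsv == eeerrsv
Anagram = Yes


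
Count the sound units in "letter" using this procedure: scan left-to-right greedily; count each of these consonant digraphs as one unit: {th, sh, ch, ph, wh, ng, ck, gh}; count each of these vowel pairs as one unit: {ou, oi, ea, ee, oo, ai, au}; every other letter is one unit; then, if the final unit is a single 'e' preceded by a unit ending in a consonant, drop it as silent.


Word: "letter" (6 letters)
Left-to-right scan:
  (1) 'l' (letter)
  (2) 'e' (letter)
  (3) 't' (letter)
  (4) 't' (letter)
  (5) 'e' (letter)
  (6) 'r' (letter)
Units from scan: 6
Sound units = 6 units


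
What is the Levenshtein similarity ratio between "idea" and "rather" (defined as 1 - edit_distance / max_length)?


Word 1: "idea" (length 4)
Word 2: "rather" (length 6)
One optimal edit sequence:
  1. insert 'r'  (+1)
  2. insert 'a'  (+1)
  3. substitute 'i' -> 't'  (+1)
  4. substitute 'd' -> 'h'  (+1)
  5. keep 'e'
  6. substitute 'a' -> 'r'  (+1)
Edit distance = 5
Max length = max(4, 6) = 6
Similarity = 1 - 5/6
= 0.1667


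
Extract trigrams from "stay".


Word: "stay" (length 4)
Number of trigrams = 4 - 3 + 1 = 2
  Position 0: "sta"
  Position 1: "tay"
Trigrams = "sta", "tay"


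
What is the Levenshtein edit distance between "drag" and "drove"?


Word 1: "drag" (length 4)
Word 2: "drove" (length 5)
One optimal edit sequence (insert/delete/substitute each cost 1):
  1. keep 'd'
  2. keep 'r'
  3. insert 'o'  (+1)
  4. substitute 'a' -> 'v'  (+1)
  5. substitute 'g' -> 'e'  (+1)
Total edit operations: 3
Edit distance = 3


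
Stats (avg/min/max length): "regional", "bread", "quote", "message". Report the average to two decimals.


Lengths: "regional"=8, "bread"=5, "quote"=5, "message"=7
Sum = 25, Count = 4
Average = 25/4 = 6.25
= avg=6.25, min=5, max=8


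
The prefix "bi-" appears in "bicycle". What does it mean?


Prefix: bi-
As in: bicycle -> bi- + cycle
Meaning = two


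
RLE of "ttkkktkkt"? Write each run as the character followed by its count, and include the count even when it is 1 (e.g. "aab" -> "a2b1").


String: "ttkkktkkt"
Scanning for consecutive runs:
  't' x 2
  'k' x 3
  't' x 1
  'k' x 2
  't' x 1
RLE = "t2k3t1k2t1"


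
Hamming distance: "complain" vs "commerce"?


Comparing character by character (same length = 8):
  Pos 0: 'c' vs 'c' =
  Pos 1: 'o' vs 'o' =
  Pos 2: 'm' vs 'm' =
  Pos 3: 'p' vs 'm' !=
  Pos 4: 'l' vs 'e' !=
  Pos 5: 'a' vs 'r' !=
  Pos 6: 'i' vs 'c' !=
  Pos 7: 'n' vs 'e' !=
Hamming distance = 5


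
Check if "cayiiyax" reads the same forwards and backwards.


Word: "cayiiyax"
Reversed: "xayiiyac"
Forward == Backward? cayiiyax != xayiiyac
Palindrome = No


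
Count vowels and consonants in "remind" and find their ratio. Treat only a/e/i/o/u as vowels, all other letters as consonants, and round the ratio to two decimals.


Word: "remind"
Vowels (a,e,i,o,u): 2
Consonants: 4
Ratio = 2/4
= 0.50


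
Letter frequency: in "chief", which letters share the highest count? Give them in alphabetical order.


Word: "chief"
Letter counts:
  'c': 1
  'e': 1
  'f': 1
  'h': 1
  'i': 1
Maximum count = 1
Most frequent = 'c', 'e', 'f', 'h', 'i' (1 time each)


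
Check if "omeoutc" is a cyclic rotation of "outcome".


Word: "outcome", Candidate: "omeoutc"
Method: check if candidate is substring of word+word
"outcomeoutcome" contains "omeoutc"? Yes
Is rotation = Yes


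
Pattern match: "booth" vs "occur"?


Pattern of "booth": [0, 1, 1, 2, 3]
Pattern of "occur": [0, 1, 1, 2, 3]
Patterns match
Same pattern = Yes


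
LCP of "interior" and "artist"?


Word 1: "interior"
Word 2: "artist"
Comparing from start:
  Pos 0: 'i' != 'a' (stop)
LCP = "" (length 0)


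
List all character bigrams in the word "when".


Word: "when" (length 4)
Number of bigrams = 4 - 2 + 1 = 3
  Position 0: "wh"
  Position 1: "he"
  Position 2: "en"
Bigrams = "wh", "he", "en"


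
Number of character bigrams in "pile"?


Word: "pile" (length 4)
Number of 2-grams = length - 2 + 1 = 4 - 2 + 1
= 3


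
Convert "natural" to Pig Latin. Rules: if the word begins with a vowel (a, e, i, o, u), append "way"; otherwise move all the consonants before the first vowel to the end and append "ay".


Word: "natural"
Starts with consonant(s) → move to end, add 'ay'
Consonant cluster: "n"
Pig Latin = "aturalnay"


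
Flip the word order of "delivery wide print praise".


Original: "delivery wide print praise"
Words (1..n): delivery | wide | print | praise
Reversed (n..1): praise | print | wide | delivery
Result = "praise print wide delivery"


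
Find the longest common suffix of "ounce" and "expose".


Word 1: "ounce"
Word 2: "expose"
Comparing from end:
  Pos -1: 'e' == 'e'
  Pos -2: 'c' != 's' (stop)
LCS = "e" (length 1)


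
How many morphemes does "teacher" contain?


Word: "teacher"
Morphemes: teach / -er
Each morpheme carries meaning
= 2 morphemes


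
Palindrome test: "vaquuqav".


Word: "vaquuqav"
Reversed: "vaquuqav"
Forward == Backward? vaquuqav == vaquuqav
Palindrome = Yes


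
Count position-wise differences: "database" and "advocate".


Comparing character by character (same length = 8):
  Pos 0: 'd' vs 'a' !=
  Pos 1: 'a' vs 'd' !=
  Pos 2: 't' vs 'v' !=
  Pos 3: 'a' vs 'o' !=
  Pos 4: 'b' vs 'c' !=
  Pos 5: 'a' vs 'a' =
  Pos 6: 's' vs 't' !=
  Pos 7: 'e' vs 'e' =
Hamming distance = 6


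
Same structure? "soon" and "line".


Pattern of "soon": [0, 1, 1, 2]
Pattern of "line": [0, 1, 2, 3]
Patterns do not match
Same pattern = No


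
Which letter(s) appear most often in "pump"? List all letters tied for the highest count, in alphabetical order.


Word: "pump"
Letter counts:
  'm': 1
  'p': 2
  'u': 1
Maximum count = 2
Most frequent = 'p' (2 times each)


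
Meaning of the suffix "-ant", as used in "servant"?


Suffix: -ant
Example: servant (serve + -ant, with a spelling change)
Meaning = one who / that which


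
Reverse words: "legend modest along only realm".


Original: "legend modest along only realm"
Words (1..n): legend | modest | along | only | realm
Reversed (n..1): realm | only | along | modest | legend
Result = "realm only along modest legend"


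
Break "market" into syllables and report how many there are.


Word: "market"
Syllable breakdown: mar · ket
Counting: 2 parts
= 2 syllables


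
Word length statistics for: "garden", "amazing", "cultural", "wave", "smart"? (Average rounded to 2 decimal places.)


Lengths: "garden"=6, "amazing"=7, "cultural"=8, "wave"=4, "smart"=5
Sum = 30, Count = 5
Average = 30/5 = 6.00
= avg=6.00, min=4, max=8


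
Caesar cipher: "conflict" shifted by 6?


Word: "conflict"
Shift: 6
Each letter → (letter + shift) mod 26:
  'c' (2) + 6 = 8 → 'i'
  'o' (14) + 6 = 20 → 'u'
  'n' (13) + 6 = 19 → 't'
  'f' (5) + 6 = 11 → 'l'
  'l' (11) + 6 = 17 → 'r'
  'i' (8) + 6 = 14 → 'o'
  'c' (2) + 6 = 8 → 'i'
  't' (19) + 6 = 25 → 'z'
Result = "iutlroiz"


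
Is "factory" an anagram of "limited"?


Word 1: "limited" → sorted: deiilmt
Word 2: "factory" → sorted: acforty
Same letters? deiilmt != acforty
Anagram = No


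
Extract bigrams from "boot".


Word: "boot" (length 4)
Number of bigrams = 4 - 2 + 1 = 3
  Position 0: "bo"
  Position 1: "oo"
  Position 2: "ot"
Bigrams = "bo", "oo", "ot"


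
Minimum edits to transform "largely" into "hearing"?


Word 1: "largely" (length 7)
Word 2: "hearing" (length 7)
One optimal edit sequence (insert/delete/substitute each cost 1):
  1. insert 'h'  (+1)
  2. substitute 'l' -> 'e'  (+1)
  3. keep 'a'
  4. keep 'r'
  5. delete 'g'  (+1)
  6. substitute 'e' -> 'i'  (+1)
  7. substitute 'l' -> 'n'  (+1)
  8. substitute 'y' -> 'g'  (+1)
Total edit operations: 6
Edit distance = 6


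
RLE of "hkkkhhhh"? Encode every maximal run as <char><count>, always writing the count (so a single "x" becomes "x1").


String: "hkkkhhhh"
Scanning for consecutive runs:
  'h' x 1
  'k' x 3
  'h' x 4
RLE = "h1k3h4"


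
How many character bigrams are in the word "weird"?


Word: "weird" (length 5)
Number of 2-grams = length - 2 + 1 = 5 - 2 + 1
= 4


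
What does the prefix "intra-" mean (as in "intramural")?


Prefix: intra-
Example: intramural = intra- + mural
Meaning = within


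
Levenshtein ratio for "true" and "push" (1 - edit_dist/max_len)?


Word 1: "true" (length 4)
Word 2: "push" (length 4)
One optimal edit sequence:
  1. substitute 't' -> 'p'  (+1)
  2. substitute 'r' -> 'u'  (+1)
  3. substitute 'u' -> 's'  (+1)
  4. substitute 'e' -> 'h'  (+1)
Edit distance = 4
Max length = max(4, 4) = 4
Similarity = 1 - 4/4
= 0.0000


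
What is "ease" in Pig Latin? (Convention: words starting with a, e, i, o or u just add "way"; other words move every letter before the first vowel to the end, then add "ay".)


Word: "ease"
Starts with vowel → add 'way'
Pig Latin = "easeway"


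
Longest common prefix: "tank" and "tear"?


Word 1: "tank"
Word 2: "tear"
Comparing from start:
  Pos 0: 't' == 't'
  Pos 1: 'a' != 'e' (stop)
LCP = "t" (length 1)


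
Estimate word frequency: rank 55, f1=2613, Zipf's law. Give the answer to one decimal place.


Zipf's law: f(r) = f(1) / r
f(1) = 2613
f(55) = 2613 / 55
= 47.5 occurrences


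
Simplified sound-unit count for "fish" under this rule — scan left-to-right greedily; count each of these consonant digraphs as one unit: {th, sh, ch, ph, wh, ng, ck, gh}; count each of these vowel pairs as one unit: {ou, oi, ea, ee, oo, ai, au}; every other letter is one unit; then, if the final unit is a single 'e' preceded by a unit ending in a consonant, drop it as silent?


Word: "fish" (4 letters)
Left-to-right scan:
  [1] 'f' (letter)
  [2] 'i' (letter)
  [3] 'sh' (digraph)
Units from scan: 3
Sound units = 3 units


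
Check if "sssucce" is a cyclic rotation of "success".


Word: "success", Candidate: "sssucce"
Method: check if candidate is substring of word+word
"successsuccess" contains "sssucce"? Yes
Is rotation = Yes


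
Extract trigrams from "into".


Word: "into" (length 4)
Number of trigrams = 4 - 3 + 1 = 2
  Position 0: "int"
  Position 1: "nto"
Trigrams = "int", "nto"


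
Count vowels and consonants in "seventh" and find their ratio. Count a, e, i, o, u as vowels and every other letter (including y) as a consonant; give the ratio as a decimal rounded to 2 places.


Word: "seventh"
Vowels (a,e,i,o,u): 2
Consonants: 5
Ratio = 2/5
= 0.40


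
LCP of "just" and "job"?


Word 1: "just"
Word 2: "job"
Comparing from start:
  Pos 0: 'j' == 'j'
  Pos 1: 'u' != 'o' (stop)
LCP = "j" (length 1)


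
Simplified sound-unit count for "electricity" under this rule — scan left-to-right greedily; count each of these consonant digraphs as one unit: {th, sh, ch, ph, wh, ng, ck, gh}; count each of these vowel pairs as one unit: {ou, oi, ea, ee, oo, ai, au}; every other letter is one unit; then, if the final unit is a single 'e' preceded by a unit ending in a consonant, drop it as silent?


Word: "electricity" (11 letters)
Left-to-right scan:
  (1) 'e' (letter)
  (2) 'l' (letter)
  (3) 'e' (letter)
  (4) 'c' (letter)
  (5) 't' (letter)
  (6) 'r' (letter)
  (7) 'i' (letter)
  (8) 'c' (letter)
  (9) 'i' (letter)
  (10) 't' (letter)
  (11) 'y' (letter)
Units from scan: 11
Sound units = 11 units


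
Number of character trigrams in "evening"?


Word: "evening" (length 7)
Number of 3-grams = length - 3 + 1 = 7 - 3 + 1
= 5


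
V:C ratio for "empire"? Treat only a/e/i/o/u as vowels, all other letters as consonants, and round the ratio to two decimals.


Word: "empire"
Vowels (a,e,i,o,u): 3
Consonants: 3
Ratio = 3/3
= 1.00


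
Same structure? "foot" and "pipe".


Pattern of "foot": [0, 1, 1, 2]
Pattern of "pipe": [0, 1, 0, 2]
Patterns do not match
Same pattern = No


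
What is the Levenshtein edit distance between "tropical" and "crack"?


Word 1: "tropical" (length 8)
Word 2: "crack" (length 5)
One optimal edit sequence (insert/delete/substitute each cost 1):
  1. substitute 't' -> 'c'  (+1)
  2. keep 'r'
  3. delete 'o'  (+1)
  4. delete 'p'  (+1)
  5. substitute 'i' -> 'a'  (+1)
  6. keep 'c'
  7. delete 'a'  (+1)
  8. substitute 'l' -> 'k'  (+1)
Total edit operations: 6
Edit distance = 6


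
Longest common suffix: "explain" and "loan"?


Word 1: "explain"
Word 2: "loan"
Comparing from end:
  Pos -1: 'n' == 'n'
  Pos -2: 'i' != 'a' (stop)
LCS = "n" (length 1)


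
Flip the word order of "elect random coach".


Original: "elect random coach"
Words (1..n): elect | random | coach
Reversed (n..1): coach | random | elect
Result = "coach random elect"


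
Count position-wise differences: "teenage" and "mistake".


Comparing character by character (same length = 7):
  Pos 0: 't' vs 'm' !=
  Pos 1: 'e' vs 'i' !=
  Pos 2: 'e' vs 's' !=
  Pos 3: 'n' vs 't' !=
  Pos 4: 'a' vs 'a' =
  Pos 5: 'g' vs 'k' !=
  Pos 6: 'e' vs 'e' =
Hamming distance = 5


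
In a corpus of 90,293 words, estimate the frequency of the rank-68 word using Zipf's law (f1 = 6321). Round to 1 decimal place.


Zipf's law: f(r) = f(1) / r
f(1) = 6321
f(68) = 6321 / 68
= 93.0 occurrences


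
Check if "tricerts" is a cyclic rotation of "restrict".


Word: "restrict", Candidate: "tricerts"
Method: check if candidate is substring of word+word
"restrictrestrict" contains "tricerts"? No
Is rotation = No


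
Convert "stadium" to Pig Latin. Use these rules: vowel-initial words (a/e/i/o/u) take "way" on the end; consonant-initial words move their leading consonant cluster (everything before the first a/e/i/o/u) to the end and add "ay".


Word: "stadium"
Starts with consonant(s) → move to end, add 'ay'
Consonant cluster: "st"
Pig Latin = "adiumstay"


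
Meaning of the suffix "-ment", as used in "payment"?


Suffix: -ment
Example: payment (pay + -ment)
Meaning = result of action


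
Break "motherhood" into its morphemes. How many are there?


Word: "motherhood"
Morphemes: mother / -hood
Each morpheme carries meaning
= 2 morphemes


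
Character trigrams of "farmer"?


Word: "farmer" (length 6)
Number of trigrams = 6 - 3 + 1 = 4
  Position 0: "far"
  Position 1: "arm"
  Position 2: "rme"
  Position 3: "mer"
Trigrams = "far", "arm", "rme", "mer"


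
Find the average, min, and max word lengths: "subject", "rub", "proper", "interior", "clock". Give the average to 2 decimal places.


Lengths: "subject"=7, "rub"=3, "proper"=6, "interior"=8, "clock"=5
Sum = 29, Count = 5
Average = 29/5 = 5.80
= avg=5.80, min=3, max=8


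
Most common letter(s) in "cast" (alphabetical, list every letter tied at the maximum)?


Word: "cast"
Letter counts:
  'a': 1
  'c': 1
  's': 1
  't': 1
Maximum count = 1
Most frequent = 'a', 'c', 's', 't' (1 time each)


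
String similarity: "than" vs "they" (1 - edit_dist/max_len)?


Word 1: "than" (length 4)
Word 2: "they" (length 4)
One optimal edit sequence:
  1. keep 't'
  2. keep 'h'
  3. substitute 'a' -> 'e'  (+1)
  4. substitute 'n' -> 'y'  (+1)
Edit distance = 2
Max length = max(4, 4) = 4
Similarity = 1 - 2/4
= 0.5000


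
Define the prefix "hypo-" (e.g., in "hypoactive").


Prefix: hypo-
As in: hypoactive -> hypo- + active
Meaning = under / below normal


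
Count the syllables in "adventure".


Word: "adventure"
Syllable breakdown: ad | ven | ture
Counting: 3 parts
= 3 syllables


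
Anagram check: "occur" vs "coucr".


Word 1: "occur" → sorted: ccoru
Word 2: "coucr" → sorted: ccoru
Same letters? ccoru == ccoru
Anagram = Yes


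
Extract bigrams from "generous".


Word: "generous" (length 8)
Number of bigrams = 8 - 2 + 1 = 7
  Position 0: "ge"
  Position 1: "en"
  Position 2: "ne"
  Position 3: "er"
  Position 4: "ro"
  Position 5: "ou"
  Position 6: "us"
Bigrams = "ge", "en", "ne", "er", "ro", "ou", "us"


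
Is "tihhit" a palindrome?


Word: "tihhit"
Reversed: "tihhit"
Forward == Backward? tihhit == tihhit
Palindrome = Yes


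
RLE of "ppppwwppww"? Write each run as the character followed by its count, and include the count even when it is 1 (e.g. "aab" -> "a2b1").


String: "ppppwwppww"
Scanning for consecutive runs:
  'p' x 4
  'w' x 2
  'p' x 2
  'w' x 2
RLE = "p4w2p2w2"


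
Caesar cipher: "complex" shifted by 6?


Word: "complex"
Shift: 6
Each letter → (letter + shift) mod 26:
  'c' (2) + 6 = 8 → 'i'
  'o' (14) + 6 = 20 → 'u'
  'm' (12) + 6 = 18 → 's'
  'p' (15) + 6 = 21 → 'v'
  'l' (11) + 6 = 17 → 'r'
  'e' (4) + 6 = 10 → 'k'
  'x' (23) + 6 = 3 → 'd'
Result = "iusvrkd"


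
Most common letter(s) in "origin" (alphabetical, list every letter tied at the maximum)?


Word: "origin"
Letter counts:
  'g': 1
  'i': 2
  'n': 1
  'o': 1
  'r': 1
Maximum count = 2
Most frequent = 'i' (2 times each)


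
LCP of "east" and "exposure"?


Word 1: "east"
Word 2: "exposure"
Comparing from start:
  Pos 0: 'e' == 'e'
  Pos 1: 'a' != 'x' (stop)
LCP = "e" (length 1)


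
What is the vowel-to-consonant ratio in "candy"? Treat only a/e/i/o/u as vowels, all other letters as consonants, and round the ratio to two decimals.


Word: "candy"
Vowels (a,e,i,o,u): 1
Consonants: 4
Ratio = 1/4
= 0.25


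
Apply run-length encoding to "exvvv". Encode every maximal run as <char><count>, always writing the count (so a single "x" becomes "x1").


String: "exvvv"
Scanning for consecutive runs:
  'e' x 1
  'x' x 1
  'v' x 3
RLE = "e1x1v3"


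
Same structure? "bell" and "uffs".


Pattern of "bell": [0, 1, 2, 2]
Pattern of "uffs": [0, 1, 1, 2]
Patterns do not match
Same pattern = No


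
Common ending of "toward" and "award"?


Word 1: "toward"
Word 2: "award"
Comparing from end:
  Pos -1: 'd' == 'd'
  Pos -2: 'r' == 'r'
  Pos -3: 'a' == 'a'
  Pos -4: 'w' == 'w'
  Pos -5: 'o' != 'a' (stop)
LCS = "ward" (length 4)


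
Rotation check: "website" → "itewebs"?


Word: "website", Candidate: "itewebs"
Method: check if candidate is substring of word+word
"websitewebsite" contains "itewebs"? Yes
Is rotation = Yes


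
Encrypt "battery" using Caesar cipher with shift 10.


Word: "battery"
Shift: 10
Each letter → (letter + shift) mod 26:
  'b' (1) + 10 = 11 → 'l'
  'a' (0) + 10 = 10 → 'k'
  't' (19) + 10 = 3 → 'd'
  't' (19) + 10 = 3 → 'd'
  'e' (4) + 10 = 14 → 'o'
  'r' (17) + 10 = 1 → 'b'
  'y' (24) + 10 = 8 → 'i'
Result = "lkddobi"


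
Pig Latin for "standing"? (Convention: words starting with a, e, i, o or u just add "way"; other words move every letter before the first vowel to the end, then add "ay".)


Word: "standing"
Starts with consonant(s) → move to end, add 'ay'
Consonant cluster: "st"
Pig Latin = "andingstay"


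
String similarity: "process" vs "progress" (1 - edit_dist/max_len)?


Word 1: "process" (length 7)
Word 2: "progress" (length 8)
One optimal edit sequence:
  1. keep 'p'
  2. keep 'r'
  3. keep 'o'
  4. insert 'g'  (+1)
  5. substitute 'c' -> 'r'  (+1)
  6. keep 'e'
  7. keep 's'
  8. keep 's'
Edit distance = 2
Max length = max(7, 8) = 8
Similarity = 1 - 2/8
= 0.7500


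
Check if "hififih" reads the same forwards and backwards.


Word: "hififih"
Reversed: "hififih"
Forward == Backward? hififih == hififih
Palindrome = Yes


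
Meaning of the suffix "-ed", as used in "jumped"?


Suffix: -ed
Example: jumped (jump + -ed)
Meaning = past tense


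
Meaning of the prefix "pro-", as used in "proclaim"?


Prefix: pro-
Example: proclaim (pro- + claim)
Meaning = forward / in favor of


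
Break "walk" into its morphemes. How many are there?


Word: "walk"
Morphemes: walk
Each morpheme carries meaning
= 1 morpheme


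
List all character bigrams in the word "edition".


Word: "edition" (length 7)
Number of bigrams = 7 - 2 + 1 = 6
  Position 0: "ed"
  Position 1: "di"
  Position 2: "it"
  Position 3: "ti"
  Position 4: "io"
  Position 5: "on"
Bigrams = "ed", "di", "it", "ti", "io", "on"


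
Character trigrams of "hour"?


Word: "hour" (length 4)
Number of trigrams = 4 - 3 + 1 = 2
  Position 0: "hou"
  Position 1: "our"
Trigrams = "hou", "our"


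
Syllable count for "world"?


Word: "world"
Syllable breakdown: world
Counting: 1 part
= 1 syllable


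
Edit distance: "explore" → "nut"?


Word 1: "explore" (length 7)
Word 2: "nut" (length 3)
One optimal edit sequence (insert/delete/substitute each cost 1):
  1. delete 'e'  (+1)
  2. delete 'x'  (+1)
  3. delete 'p'  (+1)
  4. delete 'l'  (+1)
  5. substitute 'o' -> 'n'  (+1)
  6. substitute 'r' -> 'u'  (+1)
  7. substitute 'e' -> 't'  (+1)
Total edit operations: 7
Edit distance = 7


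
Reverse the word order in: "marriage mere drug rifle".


Original: "marriage mere drug rifle"
Words (1..n): marriage | mere | drug | rifle
Reversed (n..1): rifle | drug | mere | marriage
Result = "rifle drug mere marriage"


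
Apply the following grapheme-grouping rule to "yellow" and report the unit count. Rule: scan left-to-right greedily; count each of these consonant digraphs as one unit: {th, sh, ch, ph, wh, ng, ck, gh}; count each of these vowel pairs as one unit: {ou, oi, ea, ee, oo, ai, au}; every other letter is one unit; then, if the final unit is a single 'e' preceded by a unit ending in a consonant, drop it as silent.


Word: "yellow" (6 letters)
Left-to-right scan:
  (1) 'y' (letter)
  (2) 'e' (letter)
  (3) 'l' (letter)
  (4) 'l' (letter)
  (5) 'o' (letter)
  (6) 'w' (letter)
Units from scan: 6
Sound units = 6 units


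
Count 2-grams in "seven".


Word: "seven" (length 5)
Number of 2-grams = length - 2 + 1 = 5 - 2 + 1
= 4


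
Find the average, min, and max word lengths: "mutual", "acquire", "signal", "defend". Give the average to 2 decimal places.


Lengths: "mutual"=6, "acquire"=7, "signal"=6, "defend"=6
Sum = 25, Count = 4
Average = 25/4 = 6.25
= avg=6.25, min=6, max=7


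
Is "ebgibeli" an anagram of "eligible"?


Word 1: "eligible" → sorted: beegiill
Word 2: "ebgibeli" → sorted: bbeegiil
Same letters? beegiill != bbeegiil
Anagram = No


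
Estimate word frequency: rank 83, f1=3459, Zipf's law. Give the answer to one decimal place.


Zipf's law: f(r) = f(1) / r
f(1) = 3459
f(83) = 3459 / 83
= 41.7 occurrences


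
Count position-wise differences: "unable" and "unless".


Comparing character by character (same length = 6):
  Pos 0: 'u' vs 'u' =
  Pos 1: 'n' vs 'n' =
  Pos 2: 'a' vs 'l' !=
  Pos 3: 'b' vs 'e' !=
  Pos 4: 'l' vs 's' !=
  Pos 5: 'e' vs 's' !=
Hamming distance = 4


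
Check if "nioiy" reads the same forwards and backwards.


Word: "nioiy"
Reversed: "yioin"
Forward == Backward? nioiy != yioin
Palindrome = No


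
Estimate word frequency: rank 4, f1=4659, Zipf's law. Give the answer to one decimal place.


Zipf's law: f(r) = f(1) / r
f(1) = 4659
f(4) = 4659 / 4
= 1164.8 occurrences


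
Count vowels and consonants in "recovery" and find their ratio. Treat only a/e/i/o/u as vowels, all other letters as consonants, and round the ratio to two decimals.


Word: "recovery"
Vowels (a,e,i,o,u): 3
Consonants: 5
Ratio = 3/5
= 0.60


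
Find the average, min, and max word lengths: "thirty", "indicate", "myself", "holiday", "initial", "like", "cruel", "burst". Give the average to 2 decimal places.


Lengths: "thirty"=6, "indicate"=8, "myself"=6, "holiday"=7, "initial"=7, "like"=4, "cruel"=5, "burst"=5
Sum = 48, Count = 8
Average = 48/8 = 6.00
= avg=6.00, min=4, max=8


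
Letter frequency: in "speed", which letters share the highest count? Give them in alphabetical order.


Word: "speed"
Letter counts:
  'd': 1
  'e': 2
  'p': 1
  's': 1
Maximum count = 2
Most frequent = 'e' (2 times each)


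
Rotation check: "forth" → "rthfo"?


Word: "forth", Candidate: "rthfo"
Method: check if candidate is substring of word+word
"forthforth" contains "rthfo"? Yes
Is rotation = Yes


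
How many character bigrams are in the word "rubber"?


Word: "rubber" (length 6)
Number of 2-grams = length - 2 + 1 = 6 - 2 + 1
= 5


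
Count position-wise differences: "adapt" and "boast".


Comparing character by character (same length = 5):
  Pos 0: 'a' vs 'b' !=
  Pos 1: 'd' vs 'o' !=
  Pos 2: 'a' vs 'a' =
  Pos 3: 'p' vs 's' !=
  Pos 4: 't' vs 't' =
Hamming distance = 3


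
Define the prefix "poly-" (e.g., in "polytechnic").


Prefix: poly-
As in: polytechnic -> poly- + technic
Meaning = many


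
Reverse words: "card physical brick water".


Original: "card physical brick water"
Words (1..n): card | physical | brick | water
Reversed (n..1): water | brick | physical | card
Result = "water brick physical card"


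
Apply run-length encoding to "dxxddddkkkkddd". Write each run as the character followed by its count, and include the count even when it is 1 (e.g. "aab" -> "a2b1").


String: "dxxddddkkkkddd"
Scanning for consecutive runs:
  'd' x 1
  'x' x 2
  'd' x 4
  'k' x 4
  'd' x 3
RLE = "d1x2d4k4d3"


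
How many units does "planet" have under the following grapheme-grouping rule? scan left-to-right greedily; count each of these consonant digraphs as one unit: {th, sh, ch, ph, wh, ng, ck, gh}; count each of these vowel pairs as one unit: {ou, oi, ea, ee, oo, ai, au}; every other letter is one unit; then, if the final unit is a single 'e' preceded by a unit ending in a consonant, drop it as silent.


Word: "planet" (6 letters)
Left-to-right scan:
  (1) 'p' (letter)
  (2) 'l' (letter)
  (3) 'a' (letter)
  (4) 'n' (letter)
  (5) 'e' (letter)
  (6) 't' (letter)
Units from scan: 6
Sound units = 6 units


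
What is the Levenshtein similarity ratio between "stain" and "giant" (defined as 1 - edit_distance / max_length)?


Word 1: "stain" (length 5)
Word 2: "giant" (length 5)
One optimal edit sequence:
  1. substitute 's' -> 'g'  (+1)
  2. substitute 't' -> 'i'  (+1)
  3. keep 'a'
  4. substitute 'i' -> 'n'  (+1)
  5. substitute 'n' -> 't'  (+1)
Edit distance = 4
Max length = max(5, 5) = 5
Similarity = 1 - 4/5
= 0.2000


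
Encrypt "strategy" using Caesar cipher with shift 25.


Word: "strategy"
Shift: 25
Each letter → (letter + shift) mod 26:
  's' (18) + 25 = 17 → 'r'
  't' (19) + 25 = 18 → 's'
  'r' (17) + 25 = 16 → 'q'
  'a' (0) + 25 = 25 → 'z'
  't' (19) + 25 = 18 → 's'
  'e' (4) + 25 = 3 → 'd'
  'g' (6) + 25 = 5 → 'f'
  'y' (24) + 25 = 23 → 'x'
Result = "rsqzsdfx"


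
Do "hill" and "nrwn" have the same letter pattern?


Pattern of "hill": [0, 1, 2, 2]
Pattern of "nrwn": [0, 1, 2, 0]
Patterns do not match
Same pattern = No


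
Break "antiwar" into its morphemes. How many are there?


Word: "antiwar"
Morphemes: anti- / war
Each morpheme carries meaning
= 2 morphemes


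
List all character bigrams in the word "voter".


Word: "voter" (length 5)
Number of bigrams = 5 - 2 + 1 = 4
  Position 0: "vo"
  Position 1: "ot"
  Position 2: "te"
  Position 3: "er"
Bigrams = "vo", "ot", "te", "er"


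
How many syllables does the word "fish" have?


Word: "fish"
Syllable breakdown: fish
Counting: 1 part
= 1 syllable


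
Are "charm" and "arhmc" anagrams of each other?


Word 1: "charm" → sorted: achmr
Word 2: "arhmc" → sorted: achmr
Same letters? achmr == achmr
Anagram = Yes


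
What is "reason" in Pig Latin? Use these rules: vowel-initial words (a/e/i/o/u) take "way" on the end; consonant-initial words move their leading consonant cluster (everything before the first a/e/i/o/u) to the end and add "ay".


Word: "reason"
Starts with consonant(s) → move to end, add 'ay'
Consonant cluster: "r"
Pig Latin = "easonray"


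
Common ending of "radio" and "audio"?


Word 1: "radio"
Word 2: "audio"
Comparing from end:
  Pos -1: 'o' == 'o'
  Pos -2: 'i' == 'i'
  Pos -3: 'd' == 'd'
  Pos -4: 'a' != 'u' (stop)
LCS = "dio" (length 3)


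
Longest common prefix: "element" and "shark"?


Word 1: "element"
Word 2: "shark"
Comparing from start:
  Pos 0: 'e' != 's' (stop)
LCP = "" (length 0)


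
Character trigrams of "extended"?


Word: "extended" (length 8)
Number of trigrams = 8 - 3 + 1 = 6
  Position 0: "ext"
  Position 1: "xte"
  Position 2: "ten"
  Position 3: "end"
  Position 4: "nde"
  Position 5: "ded"
Trigrams = "ext", "xte", "ten", "end", "nde", "ded"


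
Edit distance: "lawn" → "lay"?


Word 1: "lawn" (length 4)
Word 2: "lay" (length 3)
One optimal edit sequence (insert/delete/substitute each cost 1):
  1. keep 'l'
  2. keep 'a'
  3. delete 'w'  (+1)
  4. substitute 'n' -> 'y'  (+1)
Total edit operations: 2
Edit distance = 2


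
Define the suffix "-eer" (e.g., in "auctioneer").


Suffix: -eer
Example: auctioneer (auction + -eer)
Meaning = one who is concerned with


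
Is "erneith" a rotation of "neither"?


Word: "neither", Candidate: "erneith"
Method: check if candidate is substring of word+word
"neitherneither" contains "erneith"? Yes
Is rotation = Yes


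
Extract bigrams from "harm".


Word: "harm" (length 4)
Number of bigrams = 4 - 2 + 1 = 3
  Position 0: "ha"
  Position 1: "ar"
  Position 2: "rm"
Bigrams = "ha", "ar", "rm"


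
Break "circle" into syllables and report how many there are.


Word: "circle"
Syllable breakdown: cir / cle
Counting: 2 parts
= 2 syllables


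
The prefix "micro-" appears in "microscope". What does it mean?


Prefix: micro-
As in: microscope -> micro- + scope
Meaning = small


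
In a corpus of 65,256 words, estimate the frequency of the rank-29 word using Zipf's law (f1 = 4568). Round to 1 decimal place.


Zipf's law: f(r) = f(1) / r
f(1) = 4568
f(29) = 4568 / 29
= 157.5 occurrences


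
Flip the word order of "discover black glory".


Original: "discover black glory"
Words (1..n): discover | black | glory
Reversed (n..1): glory | black | discover
Result = "glory black discover"


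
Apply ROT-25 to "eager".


Word: "eager"
Shift: 25
Each letter → (letter + shift) mod 26:
  'e' (4) + 25 = 3 → 'd'
  'a' (0) + 25 = 25 → 'z'
  'g' (6) + 25 = 5 → 'f'
  'e' (4) + 25 = 3 → 'd'
  'r' (17) + 25 = 16 → 'q'
Result = "dzfdq"


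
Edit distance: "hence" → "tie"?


Word 1: "hence" (length 5)
Word 2: "tie" (length 3)
One optimal edit sequence (insert/delete/substitute each cost 1):
  1. delete 'h'  (+1)
  2. delete 'e'  (+1)
  3. substitute 'n' -> 't'  (+1)
  4. substitute 'c' -> 'i'  (+1)
  5. keep 'e'
Total edit operations: 4
Edit distance = 4


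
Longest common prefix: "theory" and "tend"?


Word 1: "theory"
Word 2: "tend"
Comparing from start:
  Pos 0: 't' == 't'
  Pos 1: 'h' != 'e' (stop)
LCP = "t" (length 1)


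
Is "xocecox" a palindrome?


Word: "xocecox"
Reversed: "xocecox"
Forward == Backward? xocecox == xocecox
Palindrome = Yes


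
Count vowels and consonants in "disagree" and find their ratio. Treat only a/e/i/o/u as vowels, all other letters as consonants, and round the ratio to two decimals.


Word: "disagree"
Vowels (a,e,i,o,u): 4
Consonants: 4
Ratio = 4/4
= 1.00


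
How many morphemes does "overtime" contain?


Word: "overtime"
Morphemes: over- / time
Each morpheme carries meaning
= 2 morphemes


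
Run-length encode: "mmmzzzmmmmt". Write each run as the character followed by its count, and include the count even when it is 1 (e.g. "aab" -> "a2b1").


String: "mmmzzzmmmmt"
Scanning for consecutive runs:
  'm' x 3
  'z' x 3
  'm' x 4
  't' x 1
RLE = "m3z3m4t1"


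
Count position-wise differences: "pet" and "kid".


Comparing character by character (same length = 3):
  Pos 0: 'p' vs 'k' !=
  Pos 1: 'e' vs 'i' !=
  Pos 2: 't' vs 'd' !=
Hamming distance = 3


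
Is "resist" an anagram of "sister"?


Word 1: "sister" → sorted: eirsst
Word 2: "resist" → sorted: eirsst
Same letters? eirsst == eirsst
Anagram = Yes


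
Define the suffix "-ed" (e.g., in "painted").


Suffix: -ed
As in: painted -> paint + -ed
Meaning = past tense


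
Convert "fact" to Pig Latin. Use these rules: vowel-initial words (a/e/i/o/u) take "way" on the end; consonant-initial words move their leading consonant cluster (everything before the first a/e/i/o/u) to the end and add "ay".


Word: "fact"
Starts with consonant(s) → move to end, add 'ay'
Consonant cluster: "f"
Pig Latin = "actfay"


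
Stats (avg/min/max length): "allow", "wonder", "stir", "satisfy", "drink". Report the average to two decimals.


Lengths: "allow"=5, "wonder"=6, "stir"=4, "satisfy"=7, "drink"=5
Sum = 27, Count = 5
Average = 27/5 = 5.40
= avg=5.40, min=4, max=7


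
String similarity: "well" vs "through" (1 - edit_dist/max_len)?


Word 1: "well" (length 4)
Word 2: "through" (length 7)
One optimal edit sequence:
  1. insert 't'  (+1)
  2. insert 'h'  (+1)
  3. insert 'r'  (+1)
  4. substitute 'w' -> 'o'  (+1)
  5. substitute 'e' -> 'u'  (+1)
  6. substitute 'l' -> 'g'  (+1)
  7. substitute 'l' -> 'h'  (+1)
Edit distance = 7
Max length = max(4, 7) = 7
Similarity = 1 - 7/7
= 0.0000


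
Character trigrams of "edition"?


Word: "edition" (length 7)
Number of trigrams = 7 - 3 + 1 = 5
  Position 0: "edi"
  Position 1: "dit"
  Position 2: "iti"
  Position 3: "tio"
  Position 4: "ion"
Trigrams = "edi", "dit", "iti", "tio", "ion"


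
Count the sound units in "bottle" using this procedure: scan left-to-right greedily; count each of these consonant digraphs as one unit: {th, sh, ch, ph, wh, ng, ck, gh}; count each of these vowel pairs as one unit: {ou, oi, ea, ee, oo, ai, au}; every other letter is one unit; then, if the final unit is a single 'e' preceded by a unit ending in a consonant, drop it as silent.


Word: "bottle" (6 letters)
Left-to-right scan:
  1. 'b' (letter)
  2. 'o' (letter)
  3. 't' (letter)
  4. 't' (letter)
  5. 'l' (letter)
  6. 'e' (letter)
Units from scan: 6
Final unit is 'e' after a consonant -> drop as silent (-1)
Sound units = 5 units


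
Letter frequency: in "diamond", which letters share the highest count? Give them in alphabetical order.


Word: "diamond"
Letter counts:
  'a': 1
  'd': 2
  'i': 1
  'm': 1
  'n': 1
  'o': 1
Maximum count = 2
Most frequent = 'd' (2 times each)


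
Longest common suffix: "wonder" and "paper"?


Word 1: "wonder"
Word 2: "paper"
Comparing from end:
  Pos -1: 'r' == 'r'
  Pos -2: 'e' == 'e'
  Pos -3: 'd' != 'p' (stop)
LCS = "er" (length 2)


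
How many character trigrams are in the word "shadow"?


Word: "shadow" (length 6)
Number of 3-grams = length - 3 + 1 = 6 - 3 + 1
= 4


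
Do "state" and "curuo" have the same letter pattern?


Pattern of "state": [0, 1, 2, 1, 3]
Pattern of "curuo": [0, 1, 2, 1, 3]
Patterns match
Same pattern = Yes


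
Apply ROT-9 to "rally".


Word: "rally"
Shift: 9
Each letter → (letter + shift) mod 26:
  'r' (17) + 9 = 0 → 'a'
  'a' (0) + 9 = 9 → 'j'
  'l' (11) + 9 = 20 → 'u'
  'l' (11) + 9 = 20 → 'u'
  'y' (24) + 9 = 7 → 'h'
Result = "ajuuh"


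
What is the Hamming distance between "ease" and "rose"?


Comparing character by character (same length = 4):
  Pos 0: 'e' vs 'r' !=
  Pos 1: 'a' vs 'o' !=
  Pos 2: 's' vs 's' =
  Pos 3: 'e' vs 'e' =
Hamming distance = 2


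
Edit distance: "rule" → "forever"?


Word 1: "rule" (length 4)
Word 2: "forever" (length 7)
One optimal edit sequence (insert/delete/substitute each cost 1):
  1. insert 'f'  (+1)
  2. insert 'o'  (+1)
  3. keep 'r'
  4. substitute 'u' -> 'e'  (+1)
  5. substitute 'l' -> 'v'  (+1)
  6. keep 'e'
  7. insert 'r'  (+1)
Total edit operations: 5
Edit distance = 5


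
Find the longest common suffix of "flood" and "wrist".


Word 1: "flood"
Word 2: "wrist"
Comparing from end:
  Pos -1: 'd' != 't' (stop)
LCS = "" (length 0)


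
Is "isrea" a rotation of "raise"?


Word: "raise", Candidate: "isrea"
Method: check if candidate is substring of word+word
"raiseraise" contains "isrea"? No
Is rotation = No


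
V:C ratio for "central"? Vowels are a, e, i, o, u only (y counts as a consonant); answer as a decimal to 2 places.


Word: "central"
Vowels (a,e,i,o,u): 2
Consonants: 5
Ratio = 2/5
= 0.40


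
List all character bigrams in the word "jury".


Word: "jury" (length 4)
Number of bigrams = 4 - 2 + 1 = 3
  Position 0: "ju"
  Position 1: "ur"
  Position 2: "ry"
Bigrams = "ju", "ur", "ry"


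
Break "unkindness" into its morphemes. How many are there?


Word: "unkindness"
Morphemes: un- | kind | -ness
Each morpheme carries meaning
= 3 morphemes
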